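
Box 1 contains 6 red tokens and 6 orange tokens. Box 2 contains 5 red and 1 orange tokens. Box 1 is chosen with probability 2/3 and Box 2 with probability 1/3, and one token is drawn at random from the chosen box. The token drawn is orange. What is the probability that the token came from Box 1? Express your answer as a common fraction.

6/7

P(orange | Box 1) = 1/2; P(orange | Box 2) = 1/6.
P(orange) = 2/3·1/2 + 1/3·1/6 = 7/18.
By Bayes' rule, P(Box 1 | orange) = 1/3 / 7/18 = 6/7 ≈ 0.8571.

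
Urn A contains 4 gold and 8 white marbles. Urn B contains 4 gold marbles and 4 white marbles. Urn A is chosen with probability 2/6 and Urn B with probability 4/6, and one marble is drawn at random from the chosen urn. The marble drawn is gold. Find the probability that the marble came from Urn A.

1/4

P(gold | Urn A) = 1/3; P(gold | Urn B) = 1/2.
P(gold) = 1/3·1/3 + 2/3·1/2 = 4/9.
By Bayes' rule, P(Urn A | gold) = 1/9 / 4/9 = 1/4 ≈ 0.2500.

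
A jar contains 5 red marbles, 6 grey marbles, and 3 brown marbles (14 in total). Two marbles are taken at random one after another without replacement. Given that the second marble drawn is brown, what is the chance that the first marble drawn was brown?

2/13

P(first=brown and the second marble drawn is brown) = (3/14)·(2/13) = 3/91.
P(the second marble drawn is brown) = Σ over first color = 15/182 + 9/91 + 3/91 = 3/14.
By Bayes, P(first=brown | the second marble drawn is brown) = 3/91 / 3/14 = 2/13 ≈ 0.1538.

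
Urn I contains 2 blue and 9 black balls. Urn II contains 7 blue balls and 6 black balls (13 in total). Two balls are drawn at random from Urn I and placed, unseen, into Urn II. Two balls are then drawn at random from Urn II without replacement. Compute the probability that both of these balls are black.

Condition on how many of the transferred balls are black (from Urn I: 9 black of 11; then Urn II has 15 total).
  0 black: C(9,0)C(2,2)/C(11,2) = 1/55; then P = C(6,2)/C(15,2) = 1/7
  1 black: C(9,1)C(2,1)/C(11,2) = 18/55; then P = C(7,2)/C(15,2) = 1/5
  2 black: C(9,2)C(2,0)/C(11,2) = 36/55; then P = C(8,2)/C(15,2) = 4/15
P(both black) = 467/1925 ≈ 0.2426.

467/1925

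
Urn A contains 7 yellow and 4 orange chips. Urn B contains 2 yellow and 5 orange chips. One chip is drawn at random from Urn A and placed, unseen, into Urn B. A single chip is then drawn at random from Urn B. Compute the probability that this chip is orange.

59/88

Condition on how many of the transferred chips are orange (from Urn A: 4 orange of 11; then Urn B has 8 total).
  0 orange: C(4,0)C(7,1)/C(11,1) = 7/11; then P = 5/8
  1 orange: C(4,1)C(7,0)/C(11,1) = 4/11; then P = 6/8
P(orange from Urn B) = 59/88 ≈ 0.6705.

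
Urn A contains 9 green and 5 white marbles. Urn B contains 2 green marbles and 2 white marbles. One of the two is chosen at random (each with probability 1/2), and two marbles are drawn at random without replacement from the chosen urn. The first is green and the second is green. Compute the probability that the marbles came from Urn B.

91/307

P(E | Urn A) = 36/91; P(E | Urn B) = 1/6.
P(E) = 1/2·36/91 + 1/2·1/6 = 307/1092.
By Bayes' rule, P(Urn B | E) = 1/12 / 307/1092 = 91/307 ≈ 0.2964.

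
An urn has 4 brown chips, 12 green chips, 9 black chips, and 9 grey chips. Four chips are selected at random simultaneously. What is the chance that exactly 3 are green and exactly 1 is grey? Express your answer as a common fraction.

45/1054

Unordered draws without replacement: count favorable combinations over C(34,4).
Favorable = C(4,0) · C(12,3) · C(9,0) · C(9,1) = 1980; total = C(34,4) = 46376.
P = 1980/46376 = 45/1054 ≈ 0.0427.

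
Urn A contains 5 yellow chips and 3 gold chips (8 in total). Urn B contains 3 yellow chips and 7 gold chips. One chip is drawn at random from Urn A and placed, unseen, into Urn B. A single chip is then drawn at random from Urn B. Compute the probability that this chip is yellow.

29/88

Condition on how many of the transferred chips are yellow (from Urn A: 5 yellow of 8; then Urn B has 11 total).
  0 yellow: C(5,0)C(3,1)/C(8,1) = 3/8; then P = 3/11
  1 yellow: C(5,1)C(3,0)/C(8,1) = 5/8; then P = 4/11
P(yellow from Urn B) = 29/88 ≈ 0.3295.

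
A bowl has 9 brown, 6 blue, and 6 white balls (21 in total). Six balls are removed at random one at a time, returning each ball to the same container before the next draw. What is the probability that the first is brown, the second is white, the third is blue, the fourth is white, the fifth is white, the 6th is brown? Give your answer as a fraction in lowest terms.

144/117649

Multiply the conditional probability of each draw in order, with replacement (the composition resets each draw).
P = (9/21) · (6/21) · (6/21) · (6/21) · (6/21) · (9/21) = 144/117649 ≈ 0.0012.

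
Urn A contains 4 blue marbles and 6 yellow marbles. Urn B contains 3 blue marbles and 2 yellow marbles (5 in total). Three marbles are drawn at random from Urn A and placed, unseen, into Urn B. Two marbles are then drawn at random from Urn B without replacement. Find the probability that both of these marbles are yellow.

1/5

Condition on how many of the transferred marbles are yellow (from Urn A: 6 yellow of 10; then Urn B has 8 total).
  0 yellow: C(6,0)C(4,3)/C(10,3) = 1/30; then P = C(2,2)/C(8,2) = 1/28
  1 yellow: C(6,1)C(4,2)/C(10,3) = 3/10; then P = C(3,2)/C(8,2) = 3/28
  2 yellow: C(6,2)C(4,1)/C(10,3) = 1/2; then P = C(4,2)/C(8,2) = 3/14
  3 yellow: C(6,3)C(4,0)/C(10,3) = 1/6; then P = C(5,2)/C(8,2) = 5/14
P(both yellow) = 1/5 ≈ 0.2000.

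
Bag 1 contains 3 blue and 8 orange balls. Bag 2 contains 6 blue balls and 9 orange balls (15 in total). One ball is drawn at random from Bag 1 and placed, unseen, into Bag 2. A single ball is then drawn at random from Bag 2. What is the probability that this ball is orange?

107/176

Condition on how many of the transferred balls are orange (from Bag 1: 8 orange of 11; then Bag 2 has 16 total).
  0 orange: C(8,0)C(3,1)/C(11,1) = 3/11; then P = 9/16
  1 orange: C(8,1)C(3,0)/C(11,1) = 8/11; then P = 10/16
P(orange from Bag 2) = 107/176 ≈ 0.6080.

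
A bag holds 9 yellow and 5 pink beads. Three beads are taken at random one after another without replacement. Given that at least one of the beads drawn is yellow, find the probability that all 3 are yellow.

14/59

P(all 3 yellow) = C(9,3)/C(14,3) = 3/13; P(at least one yellow) = 1 − C(5,3)/C(14,3) = 177/182.
Since 'all 3 yellow' ⊆ 'at least one yellow', P(all 3 | at least one) = 3/13 / 177/182 = 14/59 ≈ 0.2373.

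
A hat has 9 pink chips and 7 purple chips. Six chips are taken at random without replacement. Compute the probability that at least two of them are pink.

279/286

Sum the hypergeometric tail for j = 2,…,6 pink chips.
Favorable = C(9,2)·C(7,4) + C(9,3)·C(7,3) + C(9,4)·C(7,2) + C(9,5)·C(7,1) + C(9,6)·C(7,0) = 7812; total = C(16,6) = 8008.
P = 7812/8008 = 279/286 ≈ 0.9755.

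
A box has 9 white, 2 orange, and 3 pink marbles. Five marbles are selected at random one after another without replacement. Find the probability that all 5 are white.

Multiply the conditional probability of each draw in order, without replacement, so each draw removes one from its color and from the total.
P = (9/14) · (8/13) · (7/12) · (6/11) · (5/10) = 9/143 ≈ 0.0629.

9/143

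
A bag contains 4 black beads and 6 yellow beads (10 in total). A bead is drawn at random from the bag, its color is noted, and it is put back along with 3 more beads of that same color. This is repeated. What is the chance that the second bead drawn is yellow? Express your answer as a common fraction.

3/5

Condition on the first draw. If first is yellow (prob 6/10), second-yellow has prob (9)/(13); if not (prob 4/10), it has prob 6/(13).
P = (6/10)·(9/13) + (4/10)·(6/13) = 3/5 ≈ 0.6000.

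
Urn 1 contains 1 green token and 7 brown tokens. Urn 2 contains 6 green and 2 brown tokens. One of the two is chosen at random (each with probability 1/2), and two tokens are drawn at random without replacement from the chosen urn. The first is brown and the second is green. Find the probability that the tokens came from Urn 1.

7/19

P(E | Urn 1) = 1/8; P(E | Urn 2) = 3/14.
P(E) = 1/2·1/8 + 1/2·3/14 = 19/112.
By Bayes' rule, P(Urn 1 | E) = 1/16 / 19/112 = 7/19 ≈ 0.3684.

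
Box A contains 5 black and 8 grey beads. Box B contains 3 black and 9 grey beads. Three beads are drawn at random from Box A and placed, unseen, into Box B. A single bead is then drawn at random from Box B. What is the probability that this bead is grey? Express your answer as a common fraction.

47/65

Condition on how many of the transferred beads are grey (from Box A: 8 grey of 13; then Box B has 15 total).
  0 grey: C(8,0)C(5,3)/C(13,3) = 5/143; then P = 9/15
  1 grey: C(8,1)C(5,2)/C(13,3) = 40/143; then P = 10/15
  2 grey: C(8,2)C(5,1)/C(13,3) = 70/143; then P = 11/15
  3 grey: C(8,3)C(5,0)/C(13,3) = 28/143; then P = 12/15
P(grey from Box B) = 47/65 ≈ 0.7231.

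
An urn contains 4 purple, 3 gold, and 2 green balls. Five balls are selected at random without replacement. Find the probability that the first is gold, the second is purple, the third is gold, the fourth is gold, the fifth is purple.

1/210

Multiply the conditional probability of each draw in order, without replacement, so each draw removes one from its color and from the total.
P = (3/9) · (4/8) · (2/7) · (1/6) · (3/5) = 1/210 ≈ 0.0048.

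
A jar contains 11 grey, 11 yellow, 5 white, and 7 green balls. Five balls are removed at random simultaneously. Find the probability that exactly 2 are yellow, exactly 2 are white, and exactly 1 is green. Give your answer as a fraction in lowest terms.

175/12648

Unordered draws without replacement: count favorable combinations over C(34,5).
Favorable = C(11,0) · C(11,2) · C(5,2) · C(7,1) = 3850; total = C(34,5) = 278256.
P = 3850/278256 = 175/12648 ≈ 0.0138.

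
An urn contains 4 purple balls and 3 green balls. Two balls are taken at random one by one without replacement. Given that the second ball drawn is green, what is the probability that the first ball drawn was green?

P(first=green and the second ball drawn is green) = (3/7)·(2/6) = 1/7.
P(the second ball drawn is green) = Σ over first color = 2/7 + 1/7 = 3/7.
By Bayes, P(first=green | the second ball drawn is green) = 1/7 / 3/7 = 1/3 ≈ 0.3333.

1/3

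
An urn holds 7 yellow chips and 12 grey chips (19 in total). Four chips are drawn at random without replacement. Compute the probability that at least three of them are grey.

2035/3876

Sum the hypergeometric tail for j = 3,…,4 grey chips.
Favorable = C(12,3)·C(7,1) + C(12,4)·C(7,0) = 2035; total = C(19,4) = 3876.
P = 2035/3876 = 2035/3876 ≈ 0.5250.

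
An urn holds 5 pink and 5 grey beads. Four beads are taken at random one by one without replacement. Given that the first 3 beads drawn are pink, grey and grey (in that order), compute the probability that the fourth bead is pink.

After removing 1 pink, 2 grey, the urn has 4 pink out of 7 remaining.
P(fourth is pink | given) = 4/7 ≈ 0.5714.

4/7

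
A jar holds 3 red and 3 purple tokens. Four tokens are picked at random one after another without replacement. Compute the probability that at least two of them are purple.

4/5

Sum the hypergeometric tail for j = 2,…,3 purple tokens.
Favorable = C(3,2)·C(3,2) + C(3,3)·C(3,1) = 12; total = C(6,4) = 15.
P = 12/15 = 4/5 ≈ 0.8000.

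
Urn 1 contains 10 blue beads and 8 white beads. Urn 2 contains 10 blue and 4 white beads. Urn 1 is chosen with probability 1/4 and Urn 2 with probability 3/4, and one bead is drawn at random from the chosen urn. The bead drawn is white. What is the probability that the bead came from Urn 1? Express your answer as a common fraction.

14/41

P(white | Urn 1) = 4/9; P(white | Urn 2) = 2/7.
P(white) = 1/4·4/9 + 3/4·2/7 = 41/126.
By Bayes' rule, P(Urn 1 | white) = 1/9 / 41/126 = 14/41 ≈ 0.3415.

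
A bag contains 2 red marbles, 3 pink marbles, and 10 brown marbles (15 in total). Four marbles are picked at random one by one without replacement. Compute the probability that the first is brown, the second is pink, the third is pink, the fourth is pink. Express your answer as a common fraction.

Multiply the conditional probability of each draw in order, without replacement, so each draw removes one from its color and from the total.
P = (10/15) · (3/14) · (2/13) · (1/12) = 1/546 ≈ 0.0018.

1/546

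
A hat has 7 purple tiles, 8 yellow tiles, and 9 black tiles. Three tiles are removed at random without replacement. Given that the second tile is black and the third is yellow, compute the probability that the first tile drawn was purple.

7/22

P(first=purple and the second tile is black and the third is yellow) = (7/24)·(9/23)·(8/22) = 21/506.
P(E) = Σ over first color = 21/506 + 21/506 + 12/253 = 3/23.
By Bayes, P(first=purple | E) = 21/506 / 3/23 = 7/22 ≈ 0.3182.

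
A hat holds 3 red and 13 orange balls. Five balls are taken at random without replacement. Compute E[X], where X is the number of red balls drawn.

15/16

By linearity of expectation, E[X] = Σ P(draw i is red); by symmetry each draw (even without replacement) has P(red) = 3/16.
E[X] = 5 · 3/16 = 15/16 ≈ 0.9375.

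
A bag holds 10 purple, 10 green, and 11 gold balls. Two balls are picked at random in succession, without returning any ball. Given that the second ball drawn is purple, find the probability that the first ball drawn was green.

P(first=green and the second ball drawn is purple) = (10/31)·(10/30) = 10/93.
P(the second ball drawn is purple) = Σ over first color = 3/31 + 10/93 + 11/93 = 10/31.
By Bayes, P(first=green | the second ball drawn is purple) = 10/93 / 10/31 = 1/3 ≈ 0.3333.

1/3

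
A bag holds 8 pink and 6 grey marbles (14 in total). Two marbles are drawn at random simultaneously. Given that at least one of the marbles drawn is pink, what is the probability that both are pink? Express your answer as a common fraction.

7/19

P(both pink) = C(8,2)/C(14,2) = 4/13; P(at least one pink) = 1 − C(6,2)/C(14,2) = 76/91.
Since 'both pink' ⊆ 'at least one pink', P(both | at least one) = 4/13 / 76/91 = 7/19 ≈ 0.3684.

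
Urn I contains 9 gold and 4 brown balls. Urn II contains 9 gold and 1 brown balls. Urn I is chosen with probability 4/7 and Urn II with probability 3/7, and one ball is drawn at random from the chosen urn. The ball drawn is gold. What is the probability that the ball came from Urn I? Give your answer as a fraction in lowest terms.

P(gold | Urn I) = 9/13; P(gold | Urn II) = 9/10.
P(gold) = 4/7·9/13 + 3/7·9/10 = 711/910.
By Bayes' rule, P(Urn I | gold) = 36/91 / 711/910 = 40/79 ≈ 0.5063.

40/79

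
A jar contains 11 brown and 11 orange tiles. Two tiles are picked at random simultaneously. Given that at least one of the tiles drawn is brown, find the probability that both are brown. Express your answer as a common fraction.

5/16

P(both brown) = C(11,2)/C(22,2) = 5/21; P(at least one brown) = 1 − C(11,2)/C(22,2) = 16/21.
Since 'both brown' ⊆ 'at least one brown', P(both | at least one) = 5/21 / 16/21 = 5/16 ≈ 0.3125.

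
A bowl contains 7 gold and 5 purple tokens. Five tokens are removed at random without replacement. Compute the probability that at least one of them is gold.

791/792

Use the complement: P(at least one gold) = 1 − P(no gold).
P(none) = C(5,5)/C(12,5) = 1/792.
So P = 1 − 1/792 = 791/792 ≈ 0.9987.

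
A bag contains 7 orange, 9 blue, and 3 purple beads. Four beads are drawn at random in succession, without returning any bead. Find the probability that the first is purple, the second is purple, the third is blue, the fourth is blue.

Multiply the conditional probability of each draw in order, without replacement, so each draw removes one from its color and from the total.
P = (3/19) · (2/18) · (9/17) · (8/16) = 3/646 ≈ 0.0046.

3/646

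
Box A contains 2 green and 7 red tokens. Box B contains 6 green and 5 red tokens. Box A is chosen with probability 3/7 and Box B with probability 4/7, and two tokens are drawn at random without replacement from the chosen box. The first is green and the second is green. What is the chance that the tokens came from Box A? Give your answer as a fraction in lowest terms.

11/155

P(E | Box A) = 1/36; P(E | Box B) = 3/11.
P(E) = 3/7·1/36 + 4/7·3/11 = 155/924.
By Bayes' rule, P(Box A | E) = 1/84 / 155/924 = 11/155 ≈ 0.0710.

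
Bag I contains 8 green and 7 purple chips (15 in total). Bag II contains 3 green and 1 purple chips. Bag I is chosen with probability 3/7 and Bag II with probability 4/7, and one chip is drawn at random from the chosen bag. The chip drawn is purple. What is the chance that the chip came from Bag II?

P(purple | Bag I) = 7/15; P(purple | Bag II) = 1/4.
P(purple) = 3/7·7/15 + 4/7·1/4 = 12/35.
By Bayes' rule, P(Bag II | purple) = 1/7 / 12/35 = 5/12 ≈ 0.4167.

5/12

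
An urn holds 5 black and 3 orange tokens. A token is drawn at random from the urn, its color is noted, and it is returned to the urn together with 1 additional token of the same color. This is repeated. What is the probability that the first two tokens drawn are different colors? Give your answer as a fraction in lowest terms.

5/12

Either orange then black, or black then orange; after the first draw the total is 9.
P = (3/8)·(5/9) + (5/8)·(3/9) = 5/12 ≈ 0.4167.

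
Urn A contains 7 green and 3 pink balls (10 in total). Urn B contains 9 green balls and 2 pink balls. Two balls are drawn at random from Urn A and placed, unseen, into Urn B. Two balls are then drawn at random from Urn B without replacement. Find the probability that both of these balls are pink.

Condition on how many of the transferred balls are pink (from Urn A: 3 pink of 10; then Urn B has 13 total).
  0 pink: C(3,0)C(7,2)/C(10,2) = 7/15; then P = C(2,2)/C(13,2) = 1/78
  1 pink: C(3,1)C(7,1)/C(10,2) = 7/15; then P = C(3,2)/C(13,2) = 1/26
  2 pink: C(3,2)C(7,0)/C(10,2) = 1/15; then P = C(4,2)/C(13,2) = 1/13
P(both pink) = 17/585 ≈ 0.0291.

17/585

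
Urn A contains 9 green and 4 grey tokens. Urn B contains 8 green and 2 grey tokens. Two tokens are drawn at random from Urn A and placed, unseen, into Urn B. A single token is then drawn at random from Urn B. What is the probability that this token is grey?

Condition on how many of the transferred tokens are grey (from Urn A: 4 grey of 13; then Urn B has 12 total).
  0 grey: C(4,0)C(9,2)/C(13,2) = 6/13; then P = 2/12
  1 grey: C(4,1)C(9,1)/C(13,2) = 6/13; then P = 3/12
  2 grey: C(4,2)C(9,0)/C(13,2) = 1/13; then P = 4/12
P(grey from Urn B) = 17/78 ≈ 0.2179.

17/78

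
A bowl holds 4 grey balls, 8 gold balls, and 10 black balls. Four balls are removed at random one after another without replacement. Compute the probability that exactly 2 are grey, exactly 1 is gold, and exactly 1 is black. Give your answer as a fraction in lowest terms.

Unordered draws without replacement: count favorable combinations over C(22,4).
Favorable = C(4,2) · C(8,1) · C(10,1) = 480; total = C(22,4) = 7315.
P = 480/7315 = 96/1463 ≈ 0.0656.

96/1463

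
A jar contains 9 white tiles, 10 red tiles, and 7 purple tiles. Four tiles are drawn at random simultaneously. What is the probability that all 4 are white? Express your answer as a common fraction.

63/7475

Unordered draws without replacement: count favorable combinations over C(26,4).
Favorable = C(9,4) · C(10,0) · C(7,0) = 126; total = C(26,4) = 14950.
P = 126/14950 = 63/7475 ≈ 0.0084.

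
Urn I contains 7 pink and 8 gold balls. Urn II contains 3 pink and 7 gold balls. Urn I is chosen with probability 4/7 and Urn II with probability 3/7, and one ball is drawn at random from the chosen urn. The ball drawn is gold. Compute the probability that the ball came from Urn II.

63/127

P(gold | Urn I) = 8/15; P(gold | Urn II) = 7/10.
P(gold) = 4/7·8/15 + 3/7·7/10 = 127/210.
By Bayes' rule, P(Urn II | gold) = 3/10 / 127/210 = 63/127 ≈ 0.4961.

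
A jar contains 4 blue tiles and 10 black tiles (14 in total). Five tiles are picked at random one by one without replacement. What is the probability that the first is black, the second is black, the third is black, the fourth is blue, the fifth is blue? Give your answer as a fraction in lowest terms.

36/1001

Multiply the conditional probability of each draw in order, without replacement, so each draw removes one from its color and from the total.
P = (10/14) · (9/13) · (8/12) · (4/11) · (3/10) = 36/1001 ≈ 0.0360.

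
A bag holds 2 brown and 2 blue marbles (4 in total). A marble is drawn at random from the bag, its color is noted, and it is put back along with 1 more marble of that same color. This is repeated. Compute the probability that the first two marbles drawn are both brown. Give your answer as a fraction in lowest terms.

3/10

After a brown draw the bag holds 3 brown out of 5.
P = (2/4)·(3/5) = 3/10 ≈ 0.3000.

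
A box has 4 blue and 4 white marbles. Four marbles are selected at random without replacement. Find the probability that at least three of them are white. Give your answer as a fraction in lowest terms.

Sum the hypergeometric tail for j = 3,…,4 white marbles.
Favorable = C(4,3)·C(4,1) + C(4,4)·C(4,0) = 17; total = C(8,4) = 70.
P = 17/70 = 17/70 ≈ 0.2429.

17/70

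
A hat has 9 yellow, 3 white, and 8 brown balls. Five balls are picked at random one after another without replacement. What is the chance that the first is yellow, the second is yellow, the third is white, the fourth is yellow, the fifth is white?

21/12920

Multiply the conditional probability of each draw in order, without replacement, so each draw removes one from its color and from the total.
P = (9/20) · (8/19) · (3/18) · (7/17) · (2/16) = 21/12920 ≈ 0.0016.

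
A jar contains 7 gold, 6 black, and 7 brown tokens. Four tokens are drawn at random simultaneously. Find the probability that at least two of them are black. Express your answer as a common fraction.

Sum the hypergeometric tail for j = 2,…,4 black tokens.
Favorable = C(6,2)·C(14,2) + C(6,3)·C(14,1) + C(6,4)·C(14,0) = 1660; total = C(20,4) = 4845.
P = 1660/4845 = 332/969 ≈ 0.3426.

332/969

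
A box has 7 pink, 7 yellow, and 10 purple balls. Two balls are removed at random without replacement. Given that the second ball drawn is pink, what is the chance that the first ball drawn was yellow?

7/23

P(first=yellow and the second ball drawn is pink) = (7/24)·(7/23) = 49/552.
P(the second ball drawn is pink) = Σ over first color = 7/92 + 49/552 + 35/276 = 7/24.
By Bayes, P(first=yellow | the second ball drawn is pink) = 49/552 / 7/24 = 7/23 ≈ 0.3043.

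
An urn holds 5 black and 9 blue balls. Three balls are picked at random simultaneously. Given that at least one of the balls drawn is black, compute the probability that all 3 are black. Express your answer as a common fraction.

1/28

P(all 3 black) = C(5,3)/C(14,3) = 5/182; P(at least one black) = 1 − C(9,3)/C(14,3) = 10/13.
Since 'all 3 black' ⊆ 'at least one black', P(all 3 | at least one) = 5/182 / 10/13 = 1/28 ≈ 0.0357.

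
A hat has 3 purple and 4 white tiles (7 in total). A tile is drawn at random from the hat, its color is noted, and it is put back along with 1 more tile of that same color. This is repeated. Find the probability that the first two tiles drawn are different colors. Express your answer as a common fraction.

3/7

Either purple then white, or white then purple; after the first draw the total is 8.
P = (3/7)·(4/8) + (4/7)·(3/8) = 3/7 ≈ 0.4286.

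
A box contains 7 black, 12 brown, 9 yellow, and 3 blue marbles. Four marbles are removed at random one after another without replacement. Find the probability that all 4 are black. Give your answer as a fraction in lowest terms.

1/899

Unordered draws without replacement: count favorable combinations over C(31,4).
Favorable = C(7,4) · C(12,0) · C(9,0) · C(3,0) = 35; total = C(31,4) = 31465.
P = 35/31465 = 1/899 ≈ 0.0011.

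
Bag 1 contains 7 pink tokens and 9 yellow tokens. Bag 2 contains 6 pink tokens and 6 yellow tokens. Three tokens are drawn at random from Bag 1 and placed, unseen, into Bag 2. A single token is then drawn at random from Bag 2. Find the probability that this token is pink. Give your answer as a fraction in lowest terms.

39/80

Condition on how many of the transferred tokens are pink (from Bag 1: 7 pink of 16; then Bag 2 has 15 total).
  0 pink: C(7,0)C(9,3)/C(16,3) = 3/20; then P = 6/15
  1 pink: C(7,1)C(9,2)/C(16,3) = 9/20; then P = 7/15
  2 pink: C(7,2)C(9,1)/C(16,3) = 27/80; then P = 8/15
  3 pink: C(7,3)C(9,0)/C(16,3) = 1/16; then P = 9/15
P(pink from Bag 2) = 39/80 ≈ 0.4875.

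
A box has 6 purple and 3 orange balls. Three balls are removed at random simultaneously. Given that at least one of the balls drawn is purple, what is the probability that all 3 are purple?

20/83

P(all 3 purple) = C(6,3)/C(9,3) = 5/21; P(at least one purple) = 1 − C(3,3)/C(9,3) = 83/84.
Since 'all 3 purple' ⊆ 'at least one purple', P(all 3 | at least one) = 5/21 / 83/84 = 20/83 ≈ 0.2410.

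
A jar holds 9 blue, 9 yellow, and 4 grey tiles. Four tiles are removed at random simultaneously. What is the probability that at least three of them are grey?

Sum the hypergeometric tail for j = 3,…,4 grey tiles.
Favorable = C(4,3)·C(18,1) + C(4,4)·C(18,0) = 73; total = C(22,4) = 7315.
P = 73/7315 = 73/7315 ≈ 0.0100.

73/7315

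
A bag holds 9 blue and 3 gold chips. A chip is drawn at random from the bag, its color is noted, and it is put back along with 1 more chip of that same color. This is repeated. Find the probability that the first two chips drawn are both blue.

After a blue draw the bag holds 10 blue out of 13.
P = (9/12)·(10/13) = 15/26 ≈ 0.5769.

15/26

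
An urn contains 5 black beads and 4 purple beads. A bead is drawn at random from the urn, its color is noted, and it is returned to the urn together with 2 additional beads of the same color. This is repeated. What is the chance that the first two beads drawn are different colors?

40/99

Either purple then black, or black then purple; after the first draw the total is 11.
P = (4/9)·(5/11) + (5/9)·(4/11) = 40/99 ≈ 0.4040.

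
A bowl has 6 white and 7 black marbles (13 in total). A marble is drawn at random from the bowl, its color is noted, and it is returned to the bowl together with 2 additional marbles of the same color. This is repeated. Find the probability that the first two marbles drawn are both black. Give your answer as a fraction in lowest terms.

After a black draw the bowl holds 9 black out of 15.
P = (7/13)·(9/15) = 21/65 ≈ 0.3231.

21/65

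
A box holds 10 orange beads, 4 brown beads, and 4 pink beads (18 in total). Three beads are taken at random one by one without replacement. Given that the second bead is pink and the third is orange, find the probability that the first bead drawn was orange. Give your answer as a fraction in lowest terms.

P(first=orange and the second bead is pink and the third is orange) = (10/18)·(4/17)·(9/16) = 5/68.
P(E) = Σ over first color = 5/68 + 5/153 + 5/204 = 20/153.
By Bayes, P(first=orange | E) = 5/68 / 20/153 = 9/16 ≈ 0.5625.

9/16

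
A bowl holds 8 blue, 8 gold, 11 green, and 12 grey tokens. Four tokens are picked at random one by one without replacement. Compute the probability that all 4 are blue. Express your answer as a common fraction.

70/82251

Unordered draws without replacement: count favorable combinations over C(39,4).
Favorable = C(8,4) · C(8,0) · C(11,0) · C(12,0) = 70; total = C(39,4) = 82251.
P = 70/82251 = 70/82251 ≈ 0.0009.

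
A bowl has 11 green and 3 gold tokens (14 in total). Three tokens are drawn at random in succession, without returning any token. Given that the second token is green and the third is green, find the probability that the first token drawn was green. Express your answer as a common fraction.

P(first=green and the second token is green and the third is green) = (11/14)·(10/13)·(9/12) = 165/364.
P(E) = Σ over first color = 165/364 + 55/364 = 55/91.
By Bayes, P(first=green | E) = 165/364 / 55/91 = 3/4 ≈ 0.7500.

3/4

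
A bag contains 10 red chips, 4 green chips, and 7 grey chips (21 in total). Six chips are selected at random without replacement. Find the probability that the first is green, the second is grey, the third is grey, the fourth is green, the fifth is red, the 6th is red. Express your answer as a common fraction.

Multiply the conditional probability of each draw in order, without replacement, so each draw removes one from its color and from the total.
P = (4/21) · (7/20) · (6/19) · (3/18) · (10/17) · (9/16) = 3/2584 ≈ 0.0012.

3/2584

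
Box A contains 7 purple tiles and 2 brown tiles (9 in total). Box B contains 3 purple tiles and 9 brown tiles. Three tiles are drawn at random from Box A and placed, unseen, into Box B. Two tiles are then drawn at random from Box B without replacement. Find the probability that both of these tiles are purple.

Condition on how many of the transferred tiles are purple (from Box A: 7 purple of 9; then Box B has 15 total).
  1 purple: C(7,1)C(2,2)/C(9,3) = 1/12; then P = C(4,2)/C(15,2) = 2/35
  2 purple: C(7,2)C(2,1)/C(9,3) = 1/2; then P = C(5,2)/C(15,2) = 2/21
  3 purple: C(7,3)C(2,0)/C(9,3) = 5/12; then P = C(6,2)/C(15,2) = 1/7
P(both purple) = 47/420 ≈ 0.1119.

47/420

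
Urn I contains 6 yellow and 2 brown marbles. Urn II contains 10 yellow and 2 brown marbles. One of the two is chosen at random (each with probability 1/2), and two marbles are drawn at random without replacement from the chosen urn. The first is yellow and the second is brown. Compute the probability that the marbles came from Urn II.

70/169

P(E | Urn I) = 3/14; P(E | Urn II) = 5/33.
P(E) = 1/2·3/14 + 1/2·5/33 = 169/924.
By Bayes' rule, P(Urn II | E) = 5/66 / 169/924 = 70/169 ≈ 0.4142.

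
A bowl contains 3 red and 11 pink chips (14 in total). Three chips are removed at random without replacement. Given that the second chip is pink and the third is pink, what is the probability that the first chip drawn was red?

P(first=red and the second chip is pink and the third is pink) = (3/14)·(11/13)·(10/12) = 55/364.
P(E) = Σ over first color = 55/364 + 165/364 = 55/91.
By Bayes, P(first=red | E) = 55/364 / 55/91 = 1/4 ≈ 0.2500.

1/4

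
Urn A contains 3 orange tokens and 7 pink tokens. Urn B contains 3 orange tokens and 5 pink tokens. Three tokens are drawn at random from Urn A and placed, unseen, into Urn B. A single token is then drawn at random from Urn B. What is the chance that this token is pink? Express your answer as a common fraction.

Condition on how many of the transferred tokens are pink (from Urn A: 7 pink of 10; then Urn B has 11 total).
  0 pink: C(7,0)C(3,3)/C(10,3) = 1/120; then P = 5/11
  1 pink: C(7,1)C(3,2)/C(10,3) = 7/40; then P = 6/11
  2 pink: C(7,2)C(3,1)/C(10,3) = 21/40; then P = 7/11
  3 pink: C(7,3)C(3,0)/C(10,3) = 7/24; then P = 8/11
P(pink from Urn B) = 71/110 ≈ 0.6455.

71/110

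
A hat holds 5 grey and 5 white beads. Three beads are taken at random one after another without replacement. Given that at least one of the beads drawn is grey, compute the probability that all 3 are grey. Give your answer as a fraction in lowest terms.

1/11

P(all 3 grey) = C(5,3)/C(10,3) = 1/12; P(at least one grey) = 1 − C(5,3)/C(10,3) = 11/12.
Since 'all 3 grey' ⊆ 'at least one grey', P(all 3 | at least one) = 1/12 / 11/12 = 1/11 ≈ 0.0909.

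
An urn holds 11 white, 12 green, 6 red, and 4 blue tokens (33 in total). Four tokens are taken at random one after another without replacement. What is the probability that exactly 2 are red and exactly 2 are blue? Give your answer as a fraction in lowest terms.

Unordered draws without replacement: count favorable combinations over C(33,4).
Favorable = C(11,0) · C(12,0) · C(6,2) · C(4,2) = 90; total = C(33,4) = 40920.
P = 90/40920 = 3/1364 ≈ 0.0022.

3/1364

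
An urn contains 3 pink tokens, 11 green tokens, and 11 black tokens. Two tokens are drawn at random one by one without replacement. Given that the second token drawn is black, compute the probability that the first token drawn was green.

11/24

P(first=green and the second token drawn is black) = (11/25)·(11/24) = 121/600.
P(the second token drawn is black) = Σ over first color = 11/200 + 121/600 + 11/60 = 11/25.
By Bayes, P(first=green | the second token drawn is black) = 121/600 / 11/25 = 11/24 ≈ 0.4583.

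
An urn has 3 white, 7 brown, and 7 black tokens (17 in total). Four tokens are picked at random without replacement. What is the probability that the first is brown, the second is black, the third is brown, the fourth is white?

21/1360

Multiply the conditional probability of each draw in order, without replacement, so each draw removes one from its color and from the total.
P = (7/17) · (7/16) · (6/15) · (3/14) = 21/1360 ≈ 0.0154.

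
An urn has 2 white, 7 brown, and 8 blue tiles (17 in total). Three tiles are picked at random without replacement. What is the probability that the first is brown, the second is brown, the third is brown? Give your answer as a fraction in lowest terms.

Multiply the conditional probability of each draw in order, without replacement, so each draw removes one from its color and from the total.
P = (7/17) · (6/16) · (5/15) = 7/136 ≈ 0.0515.

7/136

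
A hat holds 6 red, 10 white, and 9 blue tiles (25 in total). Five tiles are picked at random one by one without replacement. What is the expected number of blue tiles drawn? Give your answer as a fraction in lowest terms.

9/5

By linearity of expectation, E[X] = Σ P(draw i is blue); by symmetry each draw (even without replacement) has P(blue) = 9/25.
E[X] = 5 · 9/25 = 9/5 ≈ 1.8000.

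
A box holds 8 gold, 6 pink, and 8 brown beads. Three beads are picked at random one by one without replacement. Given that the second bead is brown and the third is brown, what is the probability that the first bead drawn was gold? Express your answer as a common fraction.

2/5

P(first=gold and the second bead is brown and the third is brown) = (8/22)·(8/21)·(7/20) = 8/165.
P(E) = Σ over first color = 8/165 + 2/55 + 2/55 = 4/33.
By Bayes, P(first=gold | E) = 8/165 / 4/33 = 2/5 ≈ 0.4000.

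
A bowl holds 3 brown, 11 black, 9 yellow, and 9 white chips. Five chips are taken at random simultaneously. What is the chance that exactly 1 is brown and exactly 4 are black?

495/100688

Unordered draws without replacement: count favorable combinations over C(32,5).
Favorable = C(3,1) · C(11,4) · C(9,0) · C(9,0) = 990; total = C(32,5) = 201376.
P = 990/201376 = 495/100688 ≈ 0.0049.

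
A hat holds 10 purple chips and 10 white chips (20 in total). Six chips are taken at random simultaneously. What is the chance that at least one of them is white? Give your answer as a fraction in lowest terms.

1285/1292

Use the complement: P(at least one white) = 1 − P(no white).
P(none) = C(10,6)/C(20,6) = 210/38760.
So P = 1 − 210/38760 = 1285/1292 ≈ 0.9946.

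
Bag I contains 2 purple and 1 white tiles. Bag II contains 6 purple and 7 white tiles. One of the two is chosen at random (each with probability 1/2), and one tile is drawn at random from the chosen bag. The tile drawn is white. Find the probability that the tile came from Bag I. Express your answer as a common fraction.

P(white | Bag I) = 1/3; P(white | Bag II) = 7/13.
P(white) = 1/2·1/3 + 1/2·7/13 = 17/39.
By Bayes' rule, P(Bag I | white) = 1/6 / 17/39 = 13/34 ≈ 0.3824.

13/34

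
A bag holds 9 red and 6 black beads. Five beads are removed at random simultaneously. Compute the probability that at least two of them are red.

Sum the hypergeometric tail for j = 2,…,5 red beads.
Favorable = C(9,2)·C(6,3) + C(9,3)·C(6,2) + C(9,4)·C(6,1) + C(9,5)·C(6,0) = 2862; total = C(15,5) = 3003.
P = 2862/3003 = 954/1001 ≈ 0.9530.

954/1001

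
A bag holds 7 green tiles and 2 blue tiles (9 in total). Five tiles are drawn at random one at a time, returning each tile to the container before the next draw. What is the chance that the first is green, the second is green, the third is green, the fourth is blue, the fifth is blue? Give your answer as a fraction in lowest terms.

Multiply the conditional probability of each draw in order, with replacement (the composition resets each draw).
P = (7/9) · (7/9) · (7/9) · (2/9) · (2/9) = 1372/59049 ≈ 0.0232.

1372/59049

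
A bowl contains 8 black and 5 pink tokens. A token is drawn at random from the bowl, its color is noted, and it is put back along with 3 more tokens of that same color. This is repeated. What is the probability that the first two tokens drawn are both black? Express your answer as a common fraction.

After a black draw the bowl holds 11 black out of 16.
P = (8/13)·(11/16) = 11/26 ≈ 0.4231.

11/26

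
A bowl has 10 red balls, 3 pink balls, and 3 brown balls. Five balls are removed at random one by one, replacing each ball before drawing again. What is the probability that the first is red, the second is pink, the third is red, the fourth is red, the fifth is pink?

Multiply the conditional probability of each draw in order, with replacement (the composition resets each draw).
P = (10/16) · (3/16) · (10/16) · (10/16) · (3/16) = 1125/131072 ≈ 0.0086.

1125/131072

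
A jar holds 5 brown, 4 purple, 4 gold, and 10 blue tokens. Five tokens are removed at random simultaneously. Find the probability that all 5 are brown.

1/33649

Unordered draws without replacement: count favorable combinations over C(23,5).
Favorable = C(5,5) · C(4,0) · C(4,0) · C(10,0) = 1; total = C(23,5) = 33649.
P = 1/33649 = 1/33649 ≈ 0.0000.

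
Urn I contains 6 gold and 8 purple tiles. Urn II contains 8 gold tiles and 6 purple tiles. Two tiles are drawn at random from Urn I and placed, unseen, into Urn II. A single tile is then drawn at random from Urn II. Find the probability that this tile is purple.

25/56

Condition on how many of the transferred tiles are purple (from Urn I: 8 purple of 14; then Urn II has 16 total).
  0 purple: C(8,0)C(6,2)/C(14,2) = 15/91; then P = 6/16
  1 purple: C(8,1)C(6,1)/C(14,2) = 48/91; then P = 7/16
  2 purple: C(8,2)C(6,0)/C(14,2) = 4/13; then P = 8/16
P(purple from Urn II) = 25/56 ≈ 0.4464.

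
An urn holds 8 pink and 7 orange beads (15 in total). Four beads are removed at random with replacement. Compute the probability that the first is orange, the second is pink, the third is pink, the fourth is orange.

3136/50625

Multiply the conditional probability of each draw in order, with replacement (the composition resets each draw).
P = (7/15) · (8/15) · (8/15) · (7/15) = 3136/50625 ≈ 0.0619.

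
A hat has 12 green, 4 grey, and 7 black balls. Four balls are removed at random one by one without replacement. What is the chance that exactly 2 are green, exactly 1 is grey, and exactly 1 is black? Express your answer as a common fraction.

24/115

Unordered draws without replacement: count favorable combinations over C(23,4).
Favorable = C(12,2) · C(4,1) · C(7,1) = 1848; total = C(23,4) = 8855.
P = 1848/8855 = 24/115 ≈ 0.2087.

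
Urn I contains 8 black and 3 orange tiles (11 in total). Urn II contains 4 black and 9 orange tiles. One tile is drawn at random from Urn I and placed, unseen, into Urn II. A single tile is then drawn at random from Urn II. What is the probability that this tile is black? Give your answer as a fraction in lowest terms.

Condition on how many of the transferred tiles are black (from Urn I: 8 black of 11; then Urn II has 14 total).
  0 black: C(8,0)C(3,1)/C(11,1) = 3/11; then P = 4/14
  1 black: C(8,1)C(3,0)/C(11,1) = 8/11; then P = 5/14
P(black from Urn II) = 26/77 ≈ 0.3377.

26/77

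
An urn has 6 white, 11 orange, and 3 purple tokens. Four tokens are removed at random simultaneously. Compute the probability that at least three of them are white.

59/969

Sum the hypergeometric tail for j = 3,…,4 white tokens.
Favorable = C(6,3)·C(14,1) + C(6,4)·C(14,0) = 295; total = C(20,4) = 4845.
P = 295/4845 = 59/969 ≈ 0.0609.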